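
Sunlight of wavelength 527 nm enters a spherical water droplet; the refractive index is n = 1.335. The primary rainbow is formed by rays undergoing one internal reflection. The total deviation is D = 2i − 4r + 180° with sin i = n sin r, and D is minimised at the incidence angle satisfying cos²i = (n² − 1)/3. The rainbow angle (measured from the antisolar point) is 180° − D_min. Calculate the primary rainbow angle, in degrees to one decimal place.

cos²i = (1.78222 − 1)/3 = 0.26074; i = arccos(0.51063) = 59.294°.
sin r = sin 59.294°/1.335 = 0.64405; r = 40.094°.
D_min = 2·59.294° − 4·40.094° + 180° = 138.212°.
Rainbow angle = 180° − D_min = 41.788°.

41.8°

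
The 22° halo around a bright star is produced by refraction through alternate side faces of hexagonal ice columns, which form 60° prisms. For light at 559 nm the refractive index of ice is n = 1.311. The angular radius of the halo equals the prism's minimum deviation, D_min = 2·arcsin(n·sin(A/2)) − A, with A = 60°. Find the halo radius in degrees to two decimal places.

n·sin(A/2) = 1.311 × sin 30° = 1.311 × 0.5000 = 0.6555.
D_min = 2·arcsin(0.6555) − 60° = 2 × 40.958° − 60° = 21.915°.

21.92°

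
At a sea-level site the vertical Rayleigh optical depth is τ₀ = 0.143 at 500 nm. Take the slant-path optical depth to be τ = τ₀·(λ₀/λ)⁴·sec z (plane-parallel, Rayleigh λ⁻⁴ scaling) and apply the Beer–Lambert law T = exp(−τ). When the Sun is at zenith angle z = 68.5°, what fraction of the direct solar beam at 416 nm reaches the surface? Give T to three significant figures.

0.443

sec 68.5° = 2.7285.
τ = 0.143 × (500/416)⁴ × 2.7285 = 0.143 × 2.0869 × 2.7285 = 0.8143.
T = exp(−0.8143) = 0.4430.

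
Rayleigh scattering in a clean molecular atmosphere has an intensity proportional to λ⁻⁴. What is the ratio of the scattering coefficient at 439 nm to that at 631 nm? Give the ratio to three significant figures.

4.27

Rayleigh scattering ∝ λ⁻⁴, so the ratio of coefficients is the inverse fourth power of the wavelength ratio.
σ(439)/σ(631) = (631/439)⁴ = (1.4374)⁴ = 4.268.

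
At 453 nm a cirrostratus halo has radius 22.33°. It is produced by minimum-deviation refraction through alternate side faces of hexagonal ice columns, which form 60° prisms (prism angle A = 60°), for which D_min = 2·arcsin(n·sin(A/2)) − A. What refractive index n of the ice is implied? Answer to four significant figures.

Rearranging: n = sin((D_min + A)/2) / sin(A/2).
(D_min + A)/2 = (22.33° + 60°)/2 = 41.165°.
n = sin 41.165° / sin 30° = 0.6582 / 0.5000 = 1.3165.

1.316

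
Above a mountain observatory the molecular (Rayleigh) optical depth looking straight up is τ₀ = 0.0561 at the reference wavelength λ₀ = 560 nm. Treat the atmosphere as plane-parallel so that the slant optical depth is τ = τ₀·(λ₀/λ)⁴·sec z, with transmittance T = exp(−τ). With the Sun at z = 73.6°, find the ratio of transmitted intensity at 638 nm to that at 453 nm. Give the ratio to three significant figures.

1.41

Airmass: sec 73.6° = 3.5418.
τ(638 nm) = 0.0561 × (560/638)⁴ × 3.5418 = 0.0561 × 0.5936 × 3.5418 = 0.1179.
τ(453 nm) = 0.0561 × (560/453)⁴ × 3.5418 = 0.0561 × 2.3354 × 3.5418 = 0.4640.
T(638)/T(453) = exp(τ_B − τ_A) = exp(0.3461) = 1.4135.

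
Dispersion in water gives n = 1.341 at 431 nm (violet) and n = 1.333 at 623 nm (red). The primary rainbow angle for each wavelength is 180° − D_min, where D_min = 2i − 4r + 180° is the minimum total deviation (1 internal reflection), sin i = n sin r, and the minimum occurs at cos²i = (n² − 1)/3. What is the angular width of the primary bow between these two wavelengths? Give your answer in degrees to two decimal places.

1.15°

At 431 nm (n = 1.341): cos²i = 0.26609 → i = 58.946°, r = 39.705°, D_min = 139.071°, rainbow angle = 40.929°.
At 623 nm (n = 1.333): cos²i = 0.25896 → i = 59.410°, r = 40.225°, D_min = 137.922°, rainbow angle = 42.078°.
Angular width = |40.929° − 42.078°| = 1.149°.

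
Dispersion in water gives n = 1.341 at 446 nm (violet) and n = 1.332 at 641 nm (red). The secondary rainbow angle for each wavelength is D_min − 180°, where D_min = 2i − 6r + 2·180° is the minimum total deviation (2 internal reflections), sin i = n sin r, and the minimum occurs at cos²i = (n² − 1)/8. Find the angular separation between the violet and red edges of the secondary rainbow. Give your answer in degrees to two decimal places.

At 446 nm (n = 1.341): cos²i = 0.09979 → i = 71.586°, r = 45.034°, D_min = 232.966°, rainbow angle = 52.966°.
At 641 nm (n = 1.332): cos²i = 0.09678 → i = 71.875°, r = 45.520°, D_min = 230.628°, rainbow angle = 50.628°.
Angular width = |52.966° − 50.628°| = 2.337°.

2.34°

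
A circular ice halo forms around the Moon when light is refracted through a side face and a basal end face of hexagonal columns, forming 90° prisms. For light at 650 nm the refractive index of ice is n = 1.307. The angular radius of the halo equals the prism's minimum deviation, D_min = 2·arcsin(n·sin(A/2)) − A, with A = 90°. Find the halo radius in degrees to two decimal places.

45.09°

n·sin(A/2) = 1.307 × sin 45° = 1.307 × 0.7071 = 0.9242.
D_min = 2·arcsin(0.9242) − 90° = 2 × 67.546° − 90° = 45.093°.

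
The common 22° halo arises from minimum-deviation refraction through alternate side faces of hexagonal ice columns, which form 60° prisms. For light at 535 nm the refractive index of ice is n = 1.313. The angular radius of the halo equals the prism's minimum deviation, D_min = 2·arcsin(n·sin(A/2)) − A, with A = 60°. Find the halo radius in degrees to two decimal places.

n·sin(A/2) = 1.313 × sin 30° = 1.313 × 0.5000 = 0.6565.
D_min = 2·arcsin(0.6565) − 60° = 2 × 41.033° − 60° = 22.067°.

22.07°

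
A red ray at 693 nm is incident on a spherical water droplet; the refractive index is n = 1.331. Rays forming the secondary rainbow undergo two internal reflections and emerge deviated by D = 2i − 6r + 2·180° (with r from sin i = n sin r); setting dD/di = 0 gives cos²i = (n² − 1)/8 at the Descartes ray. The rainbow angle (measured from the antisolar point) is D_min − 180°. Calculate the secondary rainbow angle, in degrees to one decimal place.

50.4°

cos²i = (1.77156 − 1)/8 = 0.09645; i = arccos(0.31056) = 71.907°.
sin r = sin 71.907°/1.331 = 0.71417; r = 45.575°.
D_min = 2·71.907° − 6·45.575° + 360° = 230.365°.
Rainbow angle = D_min − 180° = 50.365°.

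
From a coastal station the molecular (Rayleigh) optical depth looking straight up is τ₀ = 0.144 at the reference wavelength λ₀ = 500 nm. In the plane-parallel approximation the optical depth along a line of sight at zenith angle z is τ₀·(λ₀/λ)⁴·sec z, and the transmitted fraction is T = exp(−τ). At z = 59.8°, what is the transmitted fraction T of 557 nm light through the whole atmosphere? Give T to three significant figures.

sec 59.8° = 1.9880.
τ = 0.144 × (500/557)⁴ × 1.9880 = 0.144 × 0.6493 × 1.9880 = 0.1859.
T = exp(−0.1859) = 0.8304.

0.830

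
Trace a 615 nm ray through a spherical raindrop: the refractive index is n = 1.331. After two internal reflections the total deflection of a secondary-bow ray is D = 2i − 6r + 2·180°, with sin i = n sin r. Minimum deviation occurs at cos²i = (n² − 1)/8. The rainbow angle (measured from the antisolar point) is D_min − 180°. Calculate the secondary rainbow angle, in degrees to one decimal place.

50.4°

cos²i = (1.77156 − 1)/8 = 0.09645; i = arccos(0.31056) = 71.907°.
sin r = sin 71.907°/1.331 = 0.71417; r = 45.575°.
D_min = 2·71.907° − 6·45.575° + 360° = 230.365°.
Rainbow angle = D_min − 180° = 50.365°.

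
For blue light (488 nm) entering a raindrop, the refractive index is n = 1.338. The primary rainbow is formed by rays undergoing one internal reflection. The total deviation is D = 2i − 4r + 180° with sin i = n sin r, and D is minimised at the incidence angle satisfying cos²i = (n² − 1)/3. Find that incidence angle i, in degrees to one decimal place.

cos²i = (1.338² − 1)/3 = (1.79024 − 1)/3 = 0.26341.
cos i = 0.51324, so i = 59.120°.

59.1°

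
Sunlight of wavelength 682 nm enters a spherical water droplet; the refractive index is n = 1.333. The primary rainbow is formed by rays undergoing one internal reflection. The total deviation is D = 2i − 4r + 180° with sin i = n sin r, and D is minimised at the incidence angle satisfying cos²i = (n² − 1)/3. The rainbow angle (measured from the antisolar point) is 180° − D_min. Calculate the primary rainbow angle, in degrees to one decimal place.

cos²i = (1.77689 − 1)/3 = 0.25896; i = arccos(0.50888) = 59.410°.
sin r = sin 59.410°/1.333 = 0.64579; r = 40.225°.
D_min = 2·59.410° − 4·40.225° + 180° = 137.922°.
Rainbow angle = 180° − D_min = 42.078°.

42.1°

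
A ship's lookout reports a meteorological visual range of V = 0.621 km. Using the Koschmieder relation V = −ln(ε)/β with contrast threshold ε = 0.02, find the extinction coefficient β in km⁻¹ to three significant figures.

6.30 km⁻¹

β = −ln(0.02) / V = 3.912 / 0.621 = 6.2996 km⁻¹.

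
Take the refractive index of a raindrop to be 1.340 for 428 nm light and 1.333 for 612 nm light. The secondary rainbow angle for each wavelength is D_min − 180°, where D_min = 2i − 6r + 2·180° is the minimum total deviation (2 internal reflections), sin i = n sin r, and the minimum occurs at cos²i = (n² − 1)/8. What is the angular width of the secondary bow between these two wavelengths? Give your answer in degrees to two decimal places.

At 428 nm (n = 1.340): cos²i = 0.09945 → i = 71.618°, r = 45.088°, D_min = 232.709°, rainbow angle = 52.709°.
At 612 nm (n = 1.333): cos²i = 0.09711 → i = 71.843°, r = 45.466°, D_min = 230.891°, rainbow angle = 50.891°.
Angular width = |52.709° − 50.891°| = 1.818°.

1.82°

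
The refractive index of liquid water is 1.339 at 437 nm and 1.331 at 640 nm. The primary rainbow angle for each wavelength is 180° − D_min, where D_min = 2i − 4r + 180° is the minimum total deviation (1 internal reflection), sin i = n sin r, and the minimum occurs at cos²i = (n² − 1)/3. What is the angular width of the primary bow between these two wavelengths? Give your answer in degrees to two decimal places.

1.16°

At 437 nm (n = 1.339): cos²i = 0.26431 → i = 59.062°, r = 39.834°, D_min = 138.786°, rainbow angle = 41.214°.
At 640 nm (n = 1.331): cos²i = 0.25719 → i = 59.527°, r = 40.356°, D_min = 137.630°, rainbow angle = 42.370°.
Angular width = |41.214° − 42.370°| = 1.156°.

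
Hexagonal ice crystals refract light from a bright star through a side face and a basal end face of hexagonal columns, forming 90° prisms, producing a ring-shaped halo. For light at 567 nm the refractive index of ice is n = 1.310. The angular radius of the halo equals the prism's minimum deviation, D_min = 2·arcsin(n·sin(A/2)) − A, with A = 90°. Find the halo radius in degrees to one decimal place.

n·sin(A/2) = 1.310 × sin 45° = 1.310 × 0.7071 = 0.9263.
D_min = 2·arcsin(0.9263) − 90° = 2 × 67.867° − 90° = 45.733°.

45.7°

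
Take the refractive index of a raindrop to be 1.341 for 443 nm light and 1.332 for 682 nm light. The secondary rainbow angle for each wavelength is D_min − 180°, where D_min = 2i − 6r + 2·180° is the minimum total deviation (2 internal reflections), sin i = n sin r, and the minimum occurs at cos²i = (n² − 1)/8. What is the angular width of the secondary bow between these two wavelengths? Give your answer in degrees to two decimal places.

At 443 nm (n = 1.341): cos²i = 0.09979 → i = 71.586°, r = 45.034°, D_min = 232.966°, rainbow angle = 52.966°.
At 682 nm (n = 1.332): cos²i = 0.09678 → i = 71.875°, r = 45.520°, D_min = 230.628°, rainbow angle = 50.628°.
Angular width = |52.966° − 50.628°| = 2.337°.

2.34°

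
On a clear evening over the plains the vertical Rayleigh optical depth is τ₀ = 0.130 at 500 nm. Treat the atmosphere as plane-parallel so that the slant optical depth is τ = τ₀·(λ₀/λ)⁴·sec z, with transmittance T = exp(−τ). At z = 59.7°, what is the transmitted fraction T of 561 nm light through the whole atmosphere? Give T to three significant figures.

0.850

sec 59.7° = 1.9821.
τ = 0.130 × (500/561)⁴ × 1.9821 = 0.130 × 0.6310 × 1.9821 = 0.1626.
T = exp(−0.1626) = 0.8499.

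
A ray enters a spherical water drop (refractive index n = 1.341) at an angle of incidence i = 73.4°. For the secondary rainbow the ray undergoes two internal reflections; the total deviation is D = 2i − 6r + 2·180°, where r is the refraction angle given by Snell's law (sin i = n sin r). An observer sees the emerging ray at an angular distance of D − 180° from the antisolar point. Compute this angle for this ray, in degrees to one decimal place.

sin r = sin 73.4° / 1.341 = 0.9583/1.341 = 0.7146; r = 45.61°.
D = 2·73.4° − 6·45.61° + 2·180° = 146.80° − 273.68° + 360° = 233.12°.
Angle from antisolar point = D − 180° = 53.12°.

53.1°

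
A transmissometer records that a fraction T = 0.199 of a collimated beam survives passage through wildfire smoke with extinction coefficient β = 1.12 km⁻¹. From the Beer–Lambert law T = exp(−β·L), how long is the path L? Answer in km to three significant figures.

1.44 km

Beer–Lambert: T = exp(−βL) ⇒ L = −ln(T)/β = −ln(0.199)/1.12 = 1.6145/1.12 = 1.441 km.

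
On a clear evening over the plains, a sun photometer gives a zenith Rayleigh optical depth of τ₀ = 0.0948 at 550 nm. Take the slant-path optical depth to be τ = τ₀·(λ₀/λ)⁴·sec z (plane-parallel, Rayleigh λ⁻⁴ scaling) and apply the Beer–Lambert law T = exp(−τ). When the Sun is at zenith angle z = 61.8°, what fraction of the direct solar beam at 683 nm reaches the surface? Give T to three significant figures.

sec 61.8° = 2.1162.
τ = 0.0948 × (550/683)⁴ × 2.1162 = 0.0948 × 0.4205 × 2.1162 = 0.0844.
T = exp(−0.0844) = 0.9191.

0.919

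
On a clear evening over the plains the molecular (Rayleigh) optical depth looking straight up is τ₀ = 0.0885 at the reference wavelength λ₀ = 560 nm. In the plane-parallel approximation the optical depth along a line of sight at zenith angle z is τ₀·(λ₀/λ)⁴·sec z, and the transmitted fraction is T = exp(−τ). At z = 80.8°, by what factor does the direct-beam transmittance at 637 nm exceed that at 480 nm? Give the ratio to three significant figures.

Airmass: sec 80.8° = 6.2546.
τ(637 nm) = 0.0885 × (560/637)⁴ × 6.2546 = 0.0885 × 0.5973 × 6.2546 = 0.3306.
τ(480 nm) = 0.0885 × (560/480)⁴ × 6.2546 = 0.0885 × 1.8526 × 6.2546 = 1.0255.
T(637)/T(480) = exp(τ_B − τ_A) = exp(0.6949) = 2.0034.

2.00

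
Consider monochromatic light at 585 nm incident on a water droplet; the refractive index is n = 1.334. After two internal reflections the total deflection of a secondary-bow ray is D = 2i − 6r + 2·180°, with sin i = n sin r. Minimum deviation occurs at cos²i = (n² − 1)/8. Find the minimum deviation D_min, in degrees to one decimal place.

231.2°

cos²i = (1.77956 − 1)/8 = 0.09744; i = arccos(0.31216) = 71.810°.
sin r = sin 71.810°/1.334 = 0.71217; r = 45.411°.
D_min = 2·71.810° − 6·45.411° + 360° = 231.153°.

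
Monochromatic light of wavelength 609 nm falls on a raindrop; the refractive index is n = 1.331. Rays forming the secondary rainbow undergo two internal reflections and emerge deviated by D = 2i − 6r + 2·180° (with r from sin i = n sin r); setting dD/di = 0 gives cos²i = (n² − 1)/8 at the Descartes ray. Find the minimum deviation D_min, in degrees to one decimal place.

230.4°

cos²i = (1.77156 − 1)/8 = 0.09645; i = arccos(0.31056) = 71.907°.
sin r = sin 71.907°/1.331 = 0.71417; r = 45.575°.
D_min = 2·71.907° − 6·45.575° + 360° = 230.365°.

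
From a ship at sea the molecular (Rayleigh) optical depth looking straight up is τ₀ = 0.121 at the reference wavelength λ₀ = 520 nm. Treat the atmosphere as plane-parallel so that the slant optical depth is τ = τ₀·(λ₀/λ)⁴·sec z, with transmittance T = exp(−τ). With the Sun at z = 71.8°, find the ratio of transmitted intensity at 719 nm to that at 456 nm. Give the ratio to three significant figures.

1.73

Airmass: sec 71.8° = 3.2017.
τ(719 nm) = 0.121 × (520/719)⁴ × 3.2017 = 0.121 × 0.2736 × 3.2017 = 0.1060.
τ(456 nm) = 0.121 × (520/456)⁴ × 3.2017 = 0.121 × 1.6910 × 3.2017 = 0.6551.
T(719)/T(456) = exp(τ_B − τ_A) = exp(0.5491) = 1.7317.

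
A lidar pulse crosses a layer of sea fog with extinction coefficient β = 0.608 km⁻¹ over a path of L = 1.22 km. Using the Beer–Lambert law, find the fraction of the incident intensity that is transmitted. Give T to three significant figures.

τ = β·L = 0.608 × 1.22 = 0.7418.
T = exp(−0.7418) = 0.4763.

0.476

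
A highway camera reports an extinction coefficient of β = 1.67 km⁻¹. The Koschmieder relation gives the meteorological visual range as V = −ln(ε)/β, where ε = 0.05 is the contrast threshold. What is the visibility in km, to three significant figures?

1.79 km

V = −ln(0.05) / 1.67 = 2.996 / 1.67 = 1.7939 km.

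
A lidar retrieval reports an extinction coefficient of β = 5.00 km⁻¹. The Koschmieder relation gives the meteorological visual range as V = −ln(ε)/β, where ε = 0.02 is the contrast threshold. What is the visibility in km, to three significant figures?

0.782 km

V = −ln(0.02) / 5.00 = 3.912 / 5.00 = 0.7824 km.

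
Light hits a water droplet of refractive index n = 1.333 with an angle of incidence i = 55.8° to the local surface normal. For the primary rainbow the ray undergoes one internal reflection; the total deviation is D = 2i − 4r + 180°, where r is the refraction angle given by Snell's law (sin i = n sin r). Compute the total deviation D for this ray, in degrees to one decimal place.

sin r = sin 55.8° / 1.333 = 0.8271/1.333 = 0.6205; r = 38.35°.
D = 2·55.8° − 4·38.35° + 180° = 111.60° − 153.40° + 180° = 138.20°.

138.2°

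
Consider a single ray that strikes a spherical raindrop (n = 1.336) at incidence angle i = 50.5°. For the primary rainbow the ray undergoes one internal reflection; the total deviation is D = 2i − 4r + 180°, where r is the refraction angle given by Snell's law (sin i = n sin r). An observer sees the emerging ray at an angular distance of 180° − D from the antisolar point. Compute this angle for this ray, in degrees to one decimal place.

sin r = sin 50.5° / 1.336 = 0.7716/1.336 = 0.5776; r = 35.28°.
D = 2·50.5° − 4·35.28° + 180° = 101.00° − 141.12° + 180° = 139.88°.
Angle from antisolar point = 180° − D = 40.12°.

40.1°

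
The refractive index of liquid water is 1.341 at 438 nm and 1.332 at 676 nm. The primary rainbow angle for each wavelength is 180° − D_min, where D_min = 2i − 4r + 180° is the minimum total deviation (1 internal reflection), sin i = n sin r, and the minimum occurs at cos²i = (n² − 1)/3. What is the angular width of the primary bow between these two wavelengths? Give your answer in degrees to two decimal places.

1.29°

At 438 nm (n = 1.341): cos²i = 0.26609 → i = 58.946°, r = 39.705°, D_min = 139.071°, rainbow angle = 40.929°.
At 676 nm (n = 1.332): cos²i = 0.25807 → i = 59.469°, r = 40.290°, D_min = 137.776°, rainbow angle = 42.224°.
Angular width = |40.929° − 42.224°| = 1.295°.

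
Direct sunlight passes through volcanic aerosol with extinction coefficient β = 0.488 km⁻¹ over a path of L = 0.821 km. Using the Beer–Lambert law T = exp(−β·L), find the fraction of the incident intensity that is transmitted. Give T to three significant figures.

0.670

τ = β·L = 0.488 × 0.821 = 0.4006.
T = exp(−0.4006) = 0.6699.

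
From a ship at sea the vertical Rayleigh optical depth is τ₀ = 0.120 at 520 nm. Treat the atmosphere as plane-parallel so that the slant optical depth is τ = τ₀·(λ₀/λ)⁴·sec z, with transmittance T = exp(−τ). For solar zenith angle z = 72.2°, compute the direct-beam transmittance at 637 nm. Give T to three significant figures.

sec 72.2° = 3.2712.
τ = 0.120 × (520/637)⁴ × 3.2712 = 0.120 × 0.4441 × 3.2712 = 0.1743.
T = exp(−0.1743) = 0.8400.

0.840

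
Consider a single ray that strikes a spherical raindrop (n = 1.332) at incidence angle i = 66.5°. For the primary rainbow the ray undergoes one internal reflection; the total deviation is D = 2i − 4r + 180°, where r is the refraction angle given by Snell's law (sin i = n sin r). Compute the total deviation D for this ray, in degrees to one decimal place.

139.0°

sin r = sin 66.5° / 1.332 = 0.9171/1.332 = 0.6885; r = 43.51°.
D = 2·66.5° − 4·43.51° + 180° = 133.00° − 174.04° + 180° = 138.96°.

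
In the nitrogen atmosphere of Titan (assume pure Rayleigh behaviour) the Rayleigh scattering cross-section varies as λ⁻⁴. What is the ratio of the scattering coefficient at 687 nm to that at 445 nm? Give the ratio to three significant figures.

Rayleigh scattering ∝ λ⁻⁴, so the ratio of coefficients is the inverse fourth power of the wavelength ratio.
σ(687)/σ(445) = (445/687)⁴ = (0.6477)⁴ = 0.176.

0.176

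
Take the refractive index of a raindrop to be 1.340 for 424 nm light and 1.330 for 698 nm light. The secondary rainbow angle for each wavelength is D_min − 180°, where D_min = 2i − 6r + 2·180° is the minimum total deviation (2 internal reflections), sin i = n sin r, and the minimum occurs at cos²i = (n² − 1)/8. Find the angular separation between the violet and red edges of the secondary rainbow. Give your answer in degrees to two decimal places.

At 424 nm (n = 1.340): cos²i = 0.09945 → i = 71.618°, r = 45.088°, D_min = 232.709°, rainbow angle = 52.709°.
At 698 nm (n = 1.330): cos²i = 0.09611 → i = 71.940°, r = 45.630°, D_min = 230.101°, rainbow angle = 50.101°.
Angular width = |52.709° − 50.101°| = 2.608°.

2.61°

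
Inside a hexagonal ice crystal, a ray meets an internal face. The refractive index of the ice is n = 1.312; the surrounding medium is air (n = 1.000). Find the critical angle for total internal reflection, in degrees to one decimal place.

sin θ_c = n_air / n = 1.000 / 1.312 = 0.7622.
θ_c = arcsin(0.7622) = 49.66°.

49.7°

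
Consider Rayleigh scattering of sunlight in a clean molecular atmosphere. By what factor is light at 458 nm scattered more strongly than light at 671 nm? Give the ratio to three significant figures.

Rayleigh scattering ∝ λ⁻⁴, so the ratio of coefficients is the inverse fourth power of the wavelength ratio.
σ(458)/σ(671) = (671/458)⁴ = (1.4651)⁴ = 4.607.

4.61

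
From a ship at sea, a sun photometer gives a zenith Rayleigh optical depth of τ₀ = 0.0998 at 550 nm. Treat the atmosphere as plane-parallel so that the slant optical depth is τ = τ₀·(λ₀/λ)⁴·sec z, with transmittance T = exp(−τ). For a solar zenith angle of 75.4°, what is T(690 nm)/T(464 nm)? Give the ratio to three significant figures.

1.86

Airmass: sec 75.4° = 3.9672.
τ(690 nm) = 0.0998 × (550/690)⁴ × 3.9672 = 0.0998 × 0.4037 × 3.9672 = 0.1598.
τ(464 nm) = 0.0998 × (550/464)⁴ × 3.9672 = 0.0998 × 1.9741 × 3.9672 = 0.7816.
T(690)/T(464) = exp(τ_B − τ_A) = exp(0.6218) = 1.8622.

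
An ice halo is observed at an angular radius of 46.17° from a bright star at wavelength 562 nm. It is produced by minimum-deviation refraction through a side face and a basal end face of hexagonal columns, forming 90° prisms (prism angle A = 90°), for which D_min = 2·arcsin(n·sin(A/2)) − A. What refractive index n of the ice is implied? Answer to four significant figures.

Rearranging: n = sin((D_min + A)/2) / sin(A/2).
(D_min + A)/2 = (46.17° + 90°)/2 = 68.085°.
n = sin 68.085° / sin 45° = 0.9277 / 0.7071 = 1.3120.

1.312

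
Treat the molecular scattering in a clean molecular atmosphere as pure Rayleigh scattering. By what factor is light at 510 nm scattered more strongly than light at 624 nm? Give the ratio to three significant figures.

2.24

Rayleigh scattering ∝ λ⁻⁴, so the ratio of coefficients is the inverse fourth power of the wavelength ratio.
σ(510)/σ(624) = (624/510)⁴ = (1.2235)⁴ = 2.241.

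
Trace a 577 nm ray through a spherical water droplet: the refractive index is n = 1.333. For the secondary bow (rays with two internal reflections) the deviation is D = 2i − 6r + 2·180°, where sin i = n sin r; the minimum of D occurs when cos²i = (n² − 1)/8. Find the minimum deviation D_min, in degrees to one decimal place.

cos²i = (1.77689 − 1)/8 = 0.09711; i = arccos(0.31163) = 71.843°.
sin r = sin 71.843°/1.333 = 0.71283; r = 45.466°.
D_min = 2·71.843° − 6·45.466° + 360° = 230.891°.

230.9°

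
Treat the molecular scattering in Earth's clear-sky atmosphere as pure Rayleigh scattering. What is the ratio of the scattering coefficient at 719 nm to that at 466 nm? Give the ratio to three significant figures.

Rayleigh scattering ∝ λ⁻⁴, so the ratio of coefficients is the inverse fourth power of the wavelength ratio.
σ(719)/σ(466) = (466/719)⁴ = (0.6481)⁴ = 0.1765.

0.176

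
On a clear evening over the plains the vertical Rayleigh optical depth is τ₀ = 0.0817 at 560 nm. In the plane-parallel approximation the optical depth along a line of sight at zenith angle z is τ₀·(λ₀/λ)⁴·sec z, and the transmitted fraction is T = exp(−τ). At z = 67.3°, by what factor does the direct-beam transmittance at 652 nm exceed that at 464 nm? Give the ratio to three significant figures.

1.40

Airmass: sec 67.3° = 2.5913.
τ(652 nm) = 0.0817 × (560/652)⁴ × 2.5913 = 0.0817 × 0.5442 × 2.5913 = 0.1152.
τ(464 nm) = 0.0817 × (560/464)⁴ × 2.5913 = 0.0817 × 2.1217 × 2.5913 = 0.4492.
T(652)/T(464) = exp(τ_B − τ_A) = exp(0.3340) = 1.3965.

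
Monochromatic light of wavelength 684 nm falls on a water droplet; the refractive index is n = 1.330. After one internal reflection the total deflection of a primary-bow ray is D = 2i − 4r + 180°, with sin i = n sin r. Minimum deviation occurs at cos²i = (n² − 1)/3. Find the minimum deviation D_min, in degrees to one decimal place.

137.5°

cos²i = (1.76890 − 1)/3 = 0.25630; i = arccos(0.50626) = 59.585°.
sin r = sin 59.585°/1.330 = 0.64841; r = 40.422°.
D_min = 2·59.585° − 4·40.422° + 180° = 137.484°.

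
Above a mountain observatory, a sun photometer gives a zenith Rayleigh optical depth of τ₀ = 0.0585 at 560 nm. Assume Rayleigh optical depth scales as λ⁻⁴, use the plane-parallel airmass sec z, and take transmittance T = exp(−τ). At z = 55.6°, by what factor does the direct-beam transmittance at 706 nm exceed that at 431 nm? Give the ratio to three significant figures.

Airmass: sec 55.6° = 1.7700.
τ(706 nm) = 0.0585 × (560/706)⁴ × 1.7700 = 0.0585 × 0.3959 × 1.7700 = 0.0410.
τ(431 nm) = 0.0585 × (560/431)⁴ × 1.7700 = 0.0585 × 2.8500 × 1.7700 = 0.2951.
T(706)/T(431) = exp(τ_B − τ_A) = exp(0.2541) = 1.2893.

1.29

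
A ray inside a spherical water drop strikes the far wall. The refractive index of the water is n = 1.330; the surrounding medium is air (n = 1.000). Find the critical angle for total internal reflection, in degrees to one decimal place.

sin θ_c = n_air / n = 1.000 / 1.330 = 0.7519.
θ_c = arcsin(0.7519) = 48.75°.

48.8°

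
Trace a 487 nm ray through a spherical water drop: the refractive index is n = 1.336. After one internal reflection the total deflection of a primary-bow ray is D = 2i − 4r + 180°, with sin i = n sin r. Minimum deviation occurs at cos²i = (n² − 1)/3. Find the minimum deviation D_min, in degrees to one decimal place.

138.4°

cos²i = (1.78490 − 1)/3 = 0.26163; i = arccos(0.51150) = 59.236°.
sin r = sin 59.236°/1.336 = 0.64318; r = 40.029°.
D_min = 2·59.236° − 4·40.029° + 180° = 138.356°.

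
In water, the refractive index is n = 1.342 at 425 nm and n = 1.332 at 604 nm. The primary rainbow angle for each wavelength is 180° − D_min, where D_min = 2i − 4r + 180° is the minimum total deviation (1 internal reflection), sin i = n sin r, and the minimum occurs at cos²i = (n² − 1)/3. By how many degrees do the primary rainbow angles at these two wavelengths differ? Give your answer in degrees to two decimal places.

1.44°

At 425 nm (n = 1.342): cos²i = 0.26699 → i = 58.888°, r = 39.641°, D_min = 139.213°, rainbow angle = 40.787°.
At 604 nm (n = 1.332): cos²i = 0.25807 → i = 59.469°, r = 40.290°, D_min = 137.776°, rainbow angle = 42.224°.
Angular width = |40.787° − 42.224°| = 1.437°.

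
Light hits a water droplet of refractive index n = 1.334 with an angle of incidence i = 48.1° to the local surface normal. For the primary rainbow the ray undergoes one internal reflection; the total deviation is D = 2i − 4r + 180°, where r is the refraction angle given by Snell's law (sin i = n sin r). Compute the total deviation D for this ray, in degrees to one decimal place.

sin r = sin 48.1° / 1.334 = 0.7443/1.334 = 0.5580; r = 33.91°.
D = 2·48.1° − 4·33.91° + 180° = 96.20° − 135.66° + 180° = 140.54°.

140.5°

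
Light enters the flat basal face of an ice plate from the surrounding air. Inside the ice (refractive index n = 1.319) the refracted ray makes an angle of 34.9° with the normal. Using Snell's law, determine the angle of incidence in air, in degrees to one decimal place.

49.0°

Snell: sin θ_i = n · sin θ_r = 1.319 × sin 34.9° = 1.319 × 0.5721 = 0.7547.
θ_i = arcsin(0.7547) = 49.00°.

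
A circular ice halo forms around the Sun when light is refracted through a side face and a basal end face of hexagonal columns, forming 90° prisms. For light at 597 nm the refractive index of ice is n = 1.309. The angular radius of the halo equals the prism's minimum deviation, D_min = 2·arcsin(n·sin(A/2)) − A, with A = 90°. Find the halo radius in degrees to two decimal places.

45.52°

n·sin(A/2) = 1.309 × sin 45° = 1.309 × 0.7071 = 0.9256.
D_min = 2·arcsin(0.9256) − 90° = 2 × 67.759° − 90° = 45.519°.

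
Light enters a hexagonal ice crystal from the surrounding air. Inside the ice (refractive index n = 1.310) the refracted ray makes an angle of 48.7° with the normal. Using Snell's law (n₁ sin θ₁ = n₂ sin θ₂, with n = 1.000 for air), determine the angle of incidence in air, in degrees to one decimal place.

79.8°

Snell: sin θ_i = n · sin θ_r = 1.310 × sin 48.7° = 1.310 × 0.7513 = 0.9842.
θ_i = arcsin(0.9842) = 79.79°.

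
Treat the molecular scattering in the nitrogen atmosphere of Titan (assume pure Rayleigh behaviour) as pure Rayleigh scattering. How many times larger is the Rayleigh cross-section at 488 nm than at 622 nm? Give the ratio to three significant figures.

2.64

Rayleigh scattering ∝ λ⁻⁴, so the ratio of coefficients is the inverse fourth power of the wavelength ratio.
σ(488)/σ(622) = (622/488)⁴ = (1.2746)⁴ = 2.639.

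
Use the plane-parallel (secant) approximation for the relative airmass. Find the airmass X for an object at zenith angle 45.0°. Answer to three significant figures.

X = sec z = 1/cos 45.0° = 1/0.7071 = 1.4142.

1.41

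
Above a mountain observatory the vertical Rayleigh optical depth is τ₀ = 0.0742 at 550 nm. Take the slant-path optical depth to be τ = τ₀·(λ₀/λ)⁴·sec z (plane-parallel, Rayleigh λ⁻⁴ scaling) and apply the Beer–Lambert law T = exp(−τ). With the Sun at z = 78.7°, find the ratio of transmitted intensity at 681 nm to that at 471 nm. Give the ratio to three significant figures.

1.72

Airmass: sec 78.7° = 5.1034.
τ(681 nm) = 0.0742 × (550/681)⁴ × 5.1034 = 0.0742 × 0.4255 × 5.1034 = 0.1611.
τ(471 nm) = 0.0742 × (550/471)⁴ × 5.1034 = 0.0742 × 1.8594 × 5.1034 = 0.7041.
T(681)/T(471) = exp(τ_B − τ_A) = exp(0.5430) = 1.7211.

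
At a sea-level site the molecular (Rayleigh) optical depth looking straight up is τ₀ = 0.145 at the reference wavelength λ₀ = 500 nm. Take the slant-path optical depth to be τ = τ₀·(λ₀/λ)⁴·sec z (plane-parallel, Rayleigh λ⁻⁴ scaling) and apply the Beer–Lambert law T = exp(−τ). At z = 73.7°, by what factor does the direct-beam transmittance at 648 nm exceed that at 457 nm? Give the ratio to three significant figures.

1.75

Airmass: sec 73.7° = 3.5629.
τ(648 nm) = 0.145 × (500/648)⁴ × 3.5629 = 0.145 × 0.3545 × 3.5629 = 0.1831.
τ(457 nm) = 0.145 × (500/457)⁴ × 3.5629 = 0.145 × 1.4329 × 3.5629 = 0.7403.
T(648)/T(457) = exp(τ_B − τ_A) = exp(0.5571) = 1.7457.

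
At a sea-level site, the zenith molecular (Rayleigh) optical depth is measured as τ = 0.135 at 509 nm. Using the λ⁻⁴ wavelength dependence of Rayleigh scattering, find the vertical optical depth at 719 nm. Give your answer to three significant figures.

τ(719 nm) = τ(509 nm) × (509/719)⁴ = 0.135 × (0.7079)⁴ = 0.135 × 0.2512 = 0.0339.

0.0339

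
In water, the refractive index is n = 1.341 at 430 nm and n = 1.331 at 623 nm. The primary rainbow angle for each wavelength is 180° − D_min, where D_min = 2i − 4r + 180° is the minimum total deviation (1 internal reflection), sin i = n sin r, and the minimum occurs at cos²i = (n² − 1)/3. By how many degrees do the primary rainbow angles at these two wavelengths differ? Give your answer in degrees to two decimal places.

At 430 nm (n = 1.341): cos²i = 0.26609 → i = 58.946°, r = 39.705°, D_min = 139.071°, rainbow angle = 40.929°.
At 623 nm (n = 1.331): cos²i = 0.25719 → i = 59.527°, r = 40.356°, D_min = 137.630°, rainbow angle = 42.370°.
Angular width = |40.929° − 42.370°| = 1.441°.

1.44°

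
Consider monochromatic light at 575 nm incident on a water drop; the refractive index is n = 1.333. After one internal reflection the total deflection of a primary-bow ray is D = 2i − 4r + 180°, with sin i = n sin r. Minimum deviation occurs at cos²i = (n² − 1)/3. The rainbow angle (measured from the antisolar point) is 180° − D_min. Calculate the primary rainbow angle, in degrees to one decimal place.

cos²i = (1.77689 − 1)/3 = 0.25896; i = arccos(0.50888) = 59.410°.
sin r = sin 59.410°/1.333 = 0.64579; r = 40.225°.
D_min = 2·59.410° − 4·40.225° + 180° = 137.922°.
Rainbow angle = 180° − D_min = 42.078°.

42.1°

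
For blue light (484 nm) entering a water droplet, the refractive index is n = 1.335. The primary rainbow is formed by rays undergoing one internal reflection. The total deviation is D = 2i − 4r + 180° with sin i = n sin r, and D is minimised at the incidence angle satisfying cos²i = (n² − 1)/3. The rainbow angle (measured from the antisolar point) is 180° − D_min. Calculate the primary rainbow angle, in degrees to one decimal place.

cos²i = (1.78222 − 1)/3 = 0.26074; i = arccos(0.51063) = 59.294°.
sin r = sin 59.294°/1.335 = 0.64405; r = 40.094°.
D_min = 2·59.294° − 4·40.094° + 180° = 138.212°.
Rainbow angle = 180° − D_min = 41.788°.

41.8°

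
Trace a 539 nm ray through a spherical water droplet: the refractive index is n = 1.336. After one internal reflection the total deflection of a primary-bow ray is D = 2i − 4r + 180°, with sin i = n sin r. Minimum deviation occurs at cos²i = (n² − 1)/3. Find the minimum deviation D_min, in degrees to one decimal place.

138.4°

cos²i = (1.78490 − 1)/3 = 0.26163; i = arccos(0.51150) = 59.236°.
sin r = sin 59.236°/1.336 = 0.64318; r = 40.029°.
D_min = 2·59.236° − 4·40.029° + 180° = 138.356°.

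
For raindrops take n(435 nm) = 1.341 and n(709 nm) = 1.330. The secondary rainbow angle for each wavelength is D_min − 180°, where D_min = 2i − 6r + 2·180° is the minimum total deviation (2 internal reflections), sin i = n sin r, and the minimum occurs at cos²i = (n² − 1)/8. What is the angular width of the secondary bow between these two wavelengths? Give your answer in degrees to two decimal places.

At 435 nm (n = 1.341): cos²i = 0.09979 → i = 71.586°, r = 45.034°, D_min = 232.966°, rainbow angle = 52.966°.
At 709 nm (n = 1.330): cos²i = 0.09611 → i = 71.940°, r = 45.630°, D_min = 230.101°, rainbow angle = 50.101°.
Angular width = |52.966° − 50.101°| = 2.865°.

2.86°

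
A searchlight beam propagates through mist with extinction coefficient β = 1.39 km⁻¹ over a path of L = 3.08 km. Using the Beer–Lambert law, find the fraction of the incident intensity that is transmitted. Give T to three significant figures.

0.0138

τ = β·L = 1.39 × 3.08 = 4.2812.
T = exp(−4.2812) = 0.0138.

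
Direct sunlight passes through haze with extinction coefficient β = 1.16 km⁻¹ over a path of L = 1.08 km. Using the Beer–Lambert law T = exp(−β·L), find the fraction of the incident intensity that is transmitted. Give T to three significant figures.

0.286

τ = β·L = 1.16 × 1.08 = 1.2528.
T = exp(−1.2528) = 0.2857.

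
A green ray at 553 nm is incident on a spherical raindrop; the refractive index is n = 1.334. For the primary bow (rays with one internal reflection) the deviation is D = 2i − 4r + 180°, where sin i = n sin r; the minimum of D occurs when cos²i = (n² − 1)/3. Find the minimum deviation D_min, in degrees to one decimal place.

cos²i = (1.77956 − 1)/3 = 0.25985; i = arccos(0.50976) = 59.352°.
sin r = sin 59.352°/1.334 = 0.64492; r = 40.159°.
D_min = 2·59.352° − 4·40.159° + 180° = 138.067°.

138.1°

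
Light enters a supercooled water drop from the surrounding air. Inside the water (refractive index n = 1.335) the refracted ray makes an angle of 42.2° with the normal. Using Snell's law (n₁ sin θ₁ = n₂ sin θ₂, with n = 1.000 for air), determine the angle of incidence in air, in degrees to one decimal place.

Snell: sin θ_i = n · sin θ_r = 1.335 × sin 42.2° = 1.335 × 0.6717 = 0.8967.
θ_i = arcsin(0.8967) = 63.73°.

63.7°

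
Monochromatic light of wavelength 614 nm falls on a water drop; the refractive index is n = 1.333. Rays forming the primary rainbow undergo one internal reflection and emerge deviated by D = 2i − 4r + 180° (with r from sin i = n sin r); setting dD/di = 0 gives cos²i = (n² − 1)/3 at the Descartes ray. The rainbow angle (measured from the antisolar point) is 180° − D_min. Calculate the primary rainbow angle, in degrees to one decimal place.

cos²i = (1.77689 − 1)/3 = 0.25896; i = arccos(0.50888) = 59.410°.
sin r = sin 59.410°/1.333 = 0.64579; r = 40.225°.
D_min = 2·59.410° − 4·40.225° + 180° = 137.922°.
Rainbow angle = 180° − D_min = 42.078°.

42.1°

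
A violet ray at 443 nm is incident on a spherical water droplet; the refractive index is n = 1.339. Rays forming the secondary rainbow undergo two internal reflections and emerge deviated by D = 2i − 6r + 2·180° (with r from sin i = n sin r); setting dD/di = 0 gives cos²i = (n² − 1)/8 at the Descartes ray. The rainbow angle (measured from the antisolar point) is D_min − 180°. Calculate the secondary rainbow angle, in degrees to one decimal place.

52.5°

cos²i = (1.79292 − 1)/8 = 0.09912; i = arccos(0.31483) = 71.650°.
sin r = sin 71.650°/1.339 = 0.70885; r = 45.141°.
D_min = 2·71.650° − 6·45.141° + 360° = 232.451°.
Rainbow angle = D_min − 180° = 52.451°.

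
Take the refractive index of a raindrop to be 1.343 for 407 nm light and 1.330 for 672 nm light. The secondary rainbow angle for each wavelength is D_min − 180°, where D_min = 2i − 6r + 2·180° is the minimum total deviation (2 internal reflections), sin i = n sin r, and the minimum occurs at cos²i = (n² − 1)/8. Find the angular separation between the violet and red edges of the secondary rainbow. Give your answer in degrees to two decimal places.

At 407 nm (n = 1.343): cos²i = 0.10046 → i = 71.522°, r = 44.928°, D_min = 233.478°, rainbow angle = 53.478°.
At 672 nm (n = 1.330): cos²i = 0.09611 → i = 71.940°, r = 45.630°, D_min = 230.101°, rainbow angle = 50.101°.
Angular width = |53.478° − 50.101°| = 3.377°.

3.38°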